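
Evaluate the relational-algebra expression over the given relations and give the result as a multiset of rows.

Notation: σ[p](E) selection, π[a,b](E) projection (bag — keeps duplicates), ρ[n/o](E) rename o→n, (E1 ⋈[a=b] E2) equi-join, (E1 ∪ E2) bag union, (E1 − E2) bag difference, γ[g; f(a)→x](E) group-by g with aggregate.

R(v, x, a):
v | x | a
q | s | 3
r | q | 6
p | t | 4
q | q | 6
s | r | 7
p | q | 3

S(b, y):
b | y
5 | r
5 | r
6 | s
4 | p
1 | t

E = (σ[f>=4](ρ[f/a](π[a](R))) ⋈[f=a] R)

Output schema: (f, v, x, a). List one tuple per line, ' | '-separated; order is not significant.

Subexpression sizes:
  R → 6
  π[a](R) → 6
  ρ[f/a](π[a](R)) → 6
  σ[f>=4](ρ[f/a](π[a](R))) → 4
  R → 6
  (σ[f>=4](ρ[f/a](π[a](R))) ⋈[f=a] R) → 6

== RESULT ==
f | v | x | a
4 | p | t | 4
6 | q | q | 6
6 | q | q | 6
6 | r | q | 6
6 | r | q | 6
7 | s | r | 7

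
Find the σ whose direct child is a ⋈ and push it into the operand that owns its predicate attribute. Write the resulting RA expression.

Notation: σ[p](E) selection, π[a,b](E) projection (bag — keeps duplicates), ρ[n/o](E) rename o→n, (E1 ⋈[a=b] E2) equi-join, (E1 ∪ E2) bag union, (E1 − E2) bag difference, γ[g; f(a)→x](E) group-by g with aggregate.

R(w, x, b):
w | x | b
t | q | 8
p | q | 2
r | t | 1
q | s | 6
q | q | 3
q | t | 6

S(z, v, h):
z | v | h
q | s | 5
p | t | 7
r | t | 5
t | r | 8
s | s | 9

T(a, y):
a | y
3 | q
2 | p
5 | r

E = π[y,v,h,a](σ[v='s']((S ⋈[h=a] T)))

σ filters on v, owned by the left side.
E' = π[y,v,h,a]((σ[v='s'](S) ⋈[h=a] T))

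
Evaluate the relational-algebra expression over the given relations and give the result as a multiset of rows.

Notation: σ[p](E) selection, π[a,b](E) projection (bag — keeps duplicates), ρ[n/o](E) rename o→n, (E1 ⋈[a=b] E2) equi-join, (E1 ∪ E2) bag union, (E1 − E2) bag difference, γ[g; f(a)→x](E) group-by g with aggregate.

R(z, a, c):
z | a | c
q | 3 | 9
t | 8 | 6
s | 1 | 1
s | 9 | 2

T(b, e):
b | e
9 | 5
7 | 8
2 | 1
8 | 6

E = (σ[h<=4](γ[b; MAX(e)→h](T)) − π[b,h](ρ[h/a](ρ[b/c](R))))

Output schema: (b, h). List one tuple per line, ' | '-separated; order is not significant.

Stepwise |·|:
  T → 4
  γ[b; MAX(e)→h](T) → 4
  σ[h<=4](γ[b; MAX(e)→h](T)) → 1
  R → 4
  ρ[b/c](R) → 4
  ρ[h/a](ρ[b/c](R)) → 4
  π[b,h](ρ[h/a](ρ[b/c](R))) → 4
  (σ[h<=4](γ[b; MAX(e)→h](T)) − π[b,h](ρ[h/a](ρ[b/c](R)))) → 1

== RESULT ==
b | h
2 | 1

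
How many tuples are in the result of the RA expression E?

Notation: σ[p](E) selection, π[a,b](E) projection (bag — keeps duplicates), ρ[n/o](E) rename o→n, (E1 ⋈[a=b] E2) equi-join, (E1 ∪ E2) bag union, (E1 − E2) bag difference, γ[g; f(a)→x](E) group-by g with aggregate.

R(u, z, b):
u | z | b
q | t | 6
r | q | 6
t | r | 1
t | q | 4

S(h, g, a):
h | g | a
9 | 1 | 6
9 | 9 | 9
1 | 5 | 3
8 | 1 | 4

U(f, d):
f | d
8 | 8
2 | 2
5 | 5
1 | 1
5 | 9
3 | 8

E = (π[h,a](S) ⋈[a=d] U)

Per-node cardinality:
  S → 4
  π[h,a](S) → 4
  U → 6
  (π[h,a](S) ⋈[a=d] U) → 1

|E| = 1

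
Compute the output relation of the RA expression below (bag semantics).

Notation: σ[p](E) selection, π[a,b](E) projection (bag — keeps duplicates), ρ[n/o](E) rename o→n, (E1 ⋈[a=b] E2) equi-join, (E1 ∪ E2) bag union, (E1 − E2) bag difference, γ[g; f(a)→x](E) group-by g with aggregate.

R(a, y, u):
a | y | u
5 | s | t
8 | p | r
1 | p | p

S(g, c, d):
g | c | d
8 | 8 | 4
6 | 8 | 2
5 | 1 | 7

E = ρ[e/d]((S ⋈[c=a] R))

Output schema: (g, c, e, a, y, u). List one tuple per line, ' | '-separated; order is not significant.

Stepwise |·|:
  S → 3
  R → 3
  (S ⋈[c=a] R) → 3
  ρ[e/d]((S ⋈[c=a] R)) → 3

== RESULT ==
g | c | e | a | y | u
5 | 1 | 7 | 1 | p | p
6 | 8 | 2 | 8 | p | r
8 | 8 | 4 | 8 | p | r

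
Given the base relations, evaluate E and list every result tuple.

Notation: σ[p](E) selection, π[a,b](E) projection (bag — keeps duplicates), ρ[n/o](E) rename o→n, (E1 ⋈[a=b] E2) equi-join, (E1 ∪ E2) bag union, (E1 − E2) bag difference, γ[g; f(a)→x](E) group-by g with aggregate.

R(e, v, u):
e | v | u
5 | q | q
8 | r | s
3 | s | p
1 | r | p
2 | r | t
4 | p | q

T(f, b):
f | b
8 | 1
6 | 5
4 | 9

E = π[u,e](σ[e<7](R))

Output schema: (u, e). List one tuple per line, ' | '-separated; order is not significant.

Subexpression sizes:
  R → 6
  σ[e<7](R) → 5
  π[u,e](σ[e<7](R)) → 5

== RESULT ==
u | e
p | 1
p | 3
q | 4
q | 5
t | 2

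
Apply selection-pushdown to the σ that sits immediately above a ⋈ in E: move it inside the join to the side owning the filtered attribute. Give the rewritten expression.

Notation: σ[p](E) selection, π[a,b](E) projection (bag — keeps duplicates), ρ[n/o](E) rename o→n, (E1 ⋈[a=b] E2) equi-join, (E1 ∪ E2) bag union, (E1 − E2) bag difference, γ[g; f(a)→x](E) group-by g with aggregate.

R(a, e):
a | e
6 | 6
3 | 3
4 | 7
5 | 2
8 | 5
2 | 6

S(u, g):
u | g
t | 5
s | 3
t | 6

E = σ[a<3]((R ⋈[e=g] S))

σ filters on a, owned by the left side.
E' = (σ[a<3](R) ⋈[e=g] S)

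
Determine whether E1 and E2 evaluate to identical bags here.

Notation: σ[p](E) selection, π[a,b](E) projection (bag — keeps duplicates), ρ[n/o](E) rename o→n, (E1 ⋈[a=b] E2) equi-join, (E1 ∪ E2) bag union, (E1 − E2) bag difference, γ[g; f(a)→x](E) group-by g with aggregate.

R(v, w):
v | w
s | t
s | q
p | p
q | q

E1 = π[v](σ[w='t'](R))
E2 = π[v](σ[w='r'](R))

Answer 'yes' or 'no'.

E1 subexpression sizes:
  R → 4
  σ[w='t'](R) → 1
  π[v](σ[w='t'](R)) → 1
E2 subexpression sizes:
  R → 4
  σ[w='r'](R) → 0
  π[v](σ[w='r'](R)) → 0

E1 result:
v
s
E2 result:
v
(0 rows)
Witness: ('s',) appears 1× in E1 but 0× in E2.

no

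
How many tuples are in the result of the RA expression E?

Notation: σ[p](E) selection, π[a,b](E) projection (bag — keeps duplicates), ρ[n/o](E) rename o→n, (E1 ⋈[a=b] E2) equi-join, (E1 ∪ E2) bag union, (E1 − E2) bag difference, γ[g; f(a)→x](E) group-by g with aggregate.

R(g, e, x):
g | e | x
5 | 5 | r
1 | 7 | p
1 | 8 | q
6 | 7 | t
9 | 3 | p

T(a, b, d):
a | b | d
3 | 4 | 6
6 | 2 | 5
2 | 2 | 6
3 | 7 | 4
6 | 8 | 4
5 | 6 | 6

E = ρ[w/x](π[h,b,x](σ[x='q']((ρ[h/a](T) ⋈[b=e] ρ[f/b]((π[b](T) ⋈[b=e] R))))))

Per-node cardinality:
  T → 6
  ρ[h/a](T) → 6
  T → 6
  π[b](T) → 6
  R → 5
  (π[b](T) ⋈[b=e] R) → 3
  ρ[f/b]((π[b](T) ⋈[b=e] R)) → 3
  (ρ[h/a](T) ⋈[b=e] ρ[f/b]((π[b](T) ⋈[b=e] R))) → 3
  σ[x='q']((ρ[h/a](T) ⋈[b=e] ρ[f/b]((π[b](T) ⋈[b=e] R)))) → 1
  π[h,b,x](σ[x='q']((ρ[h/a](T) ⋈[b=e] ρ[f/b]((π[b](T) ⋈[b=e] R))))) → 1
  ρ[w/x](π[h,b,x](σ[x='q']((ρ[h/a](T) ⋈[b=e] ρ[f/b]((π[b](T) ⋈[b=e] R)))))) → 1

|E| = 1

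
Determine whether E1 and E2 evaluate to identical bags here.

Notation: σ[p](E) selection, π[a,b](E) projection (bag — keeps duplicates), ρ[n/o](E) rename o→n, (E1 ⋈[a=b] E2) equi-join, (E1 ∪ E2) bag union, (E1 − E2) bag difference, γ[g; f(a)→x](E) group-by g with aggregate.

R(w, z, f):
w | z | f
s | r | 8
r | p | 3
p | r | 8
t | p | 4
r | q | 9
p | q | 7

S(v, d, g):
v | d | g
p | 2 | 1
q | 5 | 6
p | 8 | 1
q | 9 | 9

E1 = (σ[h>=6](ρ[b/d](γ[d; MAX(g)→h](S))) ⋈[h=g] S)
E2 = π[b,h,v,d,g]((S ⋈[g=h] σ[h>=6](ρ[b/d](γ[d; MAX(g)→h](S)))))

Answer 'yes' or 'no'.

E1 stepwise |·|:
  S → 4
  γ[d; MAX(g)→h](S) → 4
  ρ[b/d](γ[d; MAX(g)→h](S)) → 4
  σ[h>=6](ρ[b/d](γ[d; MAX(g)→h](S))) → 2
  S → 4
  (σ[h>=6](ρ[b/d](γ[d; MAX(g)→h](S))) ⋈[h=g] S) → 2
E2 stepwise |·|:
  S → 4
  S → 4
  γ[d; MAX(g)→h](S) → 4
  ρ[b/d](γ[d; MAX(g)→h](S)) → 4
  σ[h>=6](ρ[b/d](γ[d; MAX(g)→h](S))) → 2
  (S ⋈[g=h] σ[h>=6](ρ[b/d](γ[d; MAX(g)→h](S)))) → 2
  π[b,h,v,d,g]((S ⋈[g=h] σ[h>=6](ρ[b/d](γ[d; MAX(g)→h](S))))) → 2

E1 and E2 produce the same multiset:
b | h | v | d | g
5 | 6 | q | 5 | 6
9 | 9 | q | 9 | 9

yes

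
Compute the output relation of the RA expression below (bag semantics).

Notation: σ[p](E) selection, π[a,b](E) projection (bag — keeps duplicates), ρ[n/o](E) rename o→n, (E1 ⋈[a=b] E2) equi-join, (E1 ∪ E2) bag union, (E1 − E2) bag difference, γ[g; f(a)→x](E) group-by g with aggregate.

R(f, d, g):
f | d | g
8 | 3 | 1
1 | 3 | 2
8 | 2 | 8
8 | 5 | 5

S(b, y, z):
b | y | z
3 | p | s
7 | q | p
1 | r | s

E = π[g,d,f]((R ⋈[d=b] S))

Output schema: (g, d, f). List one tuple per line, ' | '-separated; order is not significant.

Row counts bottom-up:
  R → 4
  S → 3
  (R ⋈[d=b] S) → 2
  π[g,d,f]((R ⋈[d=b] S)) → 2

== RESULT ==
g | d | f
1 | 3 | 8
2 | 3 | 1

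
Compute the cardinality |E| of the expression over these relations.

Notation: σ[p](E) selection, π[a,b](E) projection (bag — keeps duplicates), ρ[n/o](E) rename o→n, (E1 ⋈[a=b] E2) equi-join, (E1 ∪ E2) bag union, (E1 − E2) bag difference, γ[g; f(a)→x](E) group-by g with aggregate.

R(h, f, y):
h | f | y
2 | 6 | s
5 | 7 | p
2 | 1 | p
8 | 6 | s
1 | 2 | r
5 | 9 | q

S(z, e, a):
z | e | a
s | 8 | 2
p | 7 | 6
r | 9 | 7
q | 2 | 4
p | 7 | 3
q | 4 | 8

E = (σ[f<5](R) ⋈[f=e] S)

Stepwise |·|:
  R → 6
  σ[f<5](R) → 2
  S → 6
  (σ[f<5](R) ⋈[f=e] S) → 1

|E| = 1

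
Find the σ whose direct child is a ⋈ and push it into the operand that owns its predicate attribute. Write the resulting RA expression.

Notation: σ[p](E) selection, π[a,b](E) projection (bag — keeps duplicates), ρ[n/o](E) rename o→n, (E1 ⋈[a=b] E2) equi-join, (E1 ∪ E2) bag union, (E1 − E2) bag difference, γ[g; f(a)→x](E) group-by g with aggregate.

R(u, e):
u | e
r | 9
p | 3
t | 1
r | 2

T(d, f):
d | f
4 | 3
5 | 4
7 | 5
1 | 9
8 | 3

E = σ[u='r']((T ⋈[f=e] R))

σ filters on u, owned by the right side.
E' = (T ⋈[f=e] σ[u='r'](R))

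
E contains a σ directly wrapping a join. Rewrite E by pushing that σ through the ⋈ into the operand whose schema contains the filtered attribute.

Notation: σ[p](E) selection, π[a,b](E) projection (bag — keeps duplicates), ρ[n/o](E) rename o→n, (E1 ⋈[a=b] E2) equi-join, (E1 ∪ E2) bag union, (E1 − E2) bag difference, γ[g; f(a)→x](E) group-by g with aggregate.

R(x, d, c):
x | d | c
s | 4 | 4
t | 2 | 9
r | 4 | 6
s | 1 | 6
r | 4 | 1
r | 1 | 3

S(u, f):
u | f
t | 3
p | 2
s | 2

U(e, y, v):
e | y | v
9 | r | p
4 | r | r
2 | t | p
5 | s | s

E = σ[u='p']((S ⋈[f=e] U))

σ filters on u, owned by the left side.
E' = (σ[u='p'](S) ⋈[f=e] U)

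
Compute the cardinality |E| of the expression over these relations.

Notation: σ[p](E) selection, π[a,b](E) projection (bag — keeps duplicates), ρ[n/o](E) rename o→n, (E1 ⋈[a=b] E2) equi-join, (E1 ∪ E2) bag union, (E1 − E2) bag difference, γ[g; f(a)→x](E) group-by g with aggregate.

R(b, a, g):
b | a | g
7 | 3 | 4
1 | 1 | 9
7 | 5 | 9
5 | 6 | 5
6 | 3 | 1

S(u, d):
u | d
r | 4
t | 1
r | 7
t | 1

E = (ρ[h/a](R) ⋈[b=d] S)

Stepwise |·|:
  R → 5
  ρ[h/a](R) → 5
  S → 4
  (ρ[h/a](R) ⋈[b=d] S) → 4

|E| = 4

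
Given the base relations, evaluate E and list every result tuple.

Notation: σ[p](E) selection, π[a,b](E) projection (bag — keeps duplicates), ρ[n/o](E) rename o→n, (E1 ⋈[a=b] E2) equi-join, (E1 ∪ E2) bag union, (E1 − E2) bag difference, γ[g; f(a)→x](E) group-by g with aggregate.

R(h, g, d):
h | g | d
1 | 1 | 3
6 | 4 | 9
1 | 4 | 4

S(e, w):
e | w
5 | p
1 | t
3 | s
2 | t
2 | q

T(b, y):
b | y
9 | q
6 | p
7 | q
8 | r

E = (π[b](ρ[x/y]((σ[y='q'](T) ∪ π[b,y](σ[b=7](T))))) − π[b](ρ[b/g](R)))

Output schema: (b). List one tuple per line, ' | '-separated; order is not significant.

Stepwise |·|:
  T → 4
  σ[y='q'](T) → 2
  T → 4
  σ[b=7](T) → 1
  π[b,y](σ[b=7](T)) → 1
  (σ[y='q'](T) ∪ π[b,y](σ[b=7](T))) → 3
  ρ[x/y]((σ[y='q'](T) ∪ π[b,y](σ[b=7](T)))) → 3
  π[b](ρ[x/y]((σ[y='q'](T) ∪ π[b,y](σ[b=7](T))))) → 3
  R → 3
  ρ[b/g](R) → 3
  π[b](ρ[b/g](R)) → 3
  (π[b](ρ[x/y]((σ[y='q'](T) ∪ π[b,y](σ[b=7](T))))) − π[b](ρ[b/g](R))) → 3

== RESULT ==
b
7
7
9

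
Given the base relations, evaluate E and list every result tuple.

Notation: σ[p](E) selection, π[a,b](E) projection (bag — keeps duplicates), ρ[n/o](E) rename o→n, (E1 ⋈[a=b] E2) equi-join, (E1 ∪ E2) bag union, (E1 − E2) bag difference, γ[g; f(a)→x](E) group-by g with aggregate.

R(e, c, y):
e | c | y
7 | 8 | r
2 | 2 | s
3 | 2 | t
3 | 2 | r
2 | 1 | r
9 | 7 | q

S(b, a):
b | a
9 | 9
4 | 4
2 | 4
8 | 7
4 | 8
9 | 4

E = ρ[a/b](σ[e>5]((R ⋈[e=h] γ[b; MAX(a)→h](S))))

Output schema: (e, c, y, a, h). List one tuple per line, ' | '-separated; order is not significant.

Row counts bottom-up:
  R → 6
  S → 6
  γ[b; MAX(a)→h](S) → 4
  (R ⋈[e=h] γ[b; MAX(a)→h](S)) → 2
  σ[e>5]((R ⋈[e=h] γ[b; MAX(a)→h](S))) → 2
  ρ[a/b](σ[e>5]((R ⋈[e=h] γ[b; MAX(a)→h](S)))) → 2

== RESULT ==
e | c | y | a | h
7 | 8 | r | 8 | 7
9 | 7 | q | 9 | 9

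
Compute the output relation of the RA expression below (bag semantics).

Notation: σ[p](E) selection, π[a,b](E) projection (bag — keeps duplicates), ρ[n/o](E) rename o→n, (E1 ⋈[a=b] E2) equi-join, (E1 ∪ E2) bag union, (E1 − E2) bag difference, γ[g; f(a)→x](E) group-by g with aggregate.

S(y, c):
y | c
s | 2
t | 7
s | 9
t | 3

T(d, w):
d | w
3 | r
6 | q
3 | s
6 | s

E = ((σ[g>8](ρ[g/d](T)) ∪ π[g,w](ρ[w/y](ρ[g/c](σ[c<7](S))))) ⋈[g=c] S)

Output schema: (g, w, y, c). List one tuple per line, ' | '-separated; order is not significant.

Stepwise |·|:
  T → 4
  ρ[g/d](T) → 4
  σ[g>8](ρ[g/d](T)) → 0
  S → 4
  σ[c<7](S) → 2
  ρ[g/c](σ[c<7](S)) → 2
  ρ[w/y](ρ[g/c](σ[c<7](S))) → 2
  π[g,w](ρ[w/y](ρ[g/c](σ[c<7](S)))) → 2
  (σ[g>8](ρ[g/d](T)) ∪ π[g,w](ρ[w/y](ρ[g/c](σ[c<7](S))))) → 2
  S → 4
  ((σ[g>8](ρ[g/d](T)) ∪ π[g,w](ρ[w/y](ρ[g/c](σ[c<7](S))))) ⋈[g=c] S) → 2

== RESULT ==
g | w | y | c
2 | s | s | 2
3 | t | t | 3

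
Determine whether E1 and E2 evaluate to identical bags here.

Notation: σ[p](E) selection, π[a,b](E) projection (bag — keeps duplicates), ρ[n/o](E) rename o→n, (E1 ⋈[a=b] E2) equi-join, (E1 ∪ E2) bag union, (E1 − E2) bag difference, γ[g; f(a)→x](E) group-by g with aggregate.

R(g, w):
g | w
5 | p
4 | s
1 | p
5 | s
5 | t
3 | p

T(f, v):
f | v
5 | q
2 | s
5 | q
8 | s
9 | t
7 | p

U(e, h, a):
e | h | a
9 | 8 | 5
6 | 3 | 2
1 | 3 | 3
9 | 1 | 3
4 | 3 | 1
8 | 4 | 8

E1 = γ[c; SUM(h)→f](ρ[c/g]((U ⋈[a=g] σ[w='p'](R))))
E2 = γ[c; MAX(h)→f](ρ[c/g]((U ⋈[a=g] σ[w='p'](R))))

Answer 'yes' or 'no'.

E1 subexpression sizes:
  U → 6
  R → 6
  σ[w='p'](R) → 3
  (U ⋈[a=g] σ[w='p'](R)) → 4
  ρ[c/g]((U ⋈[a=g] σ[w='p'](R))) → 4
  γ[c; SUM(h)→f](ρ[c/g]((U ⋈[a=g] σ[w='p'](R)))) → 3
E2 subexpression sizes:
  U → 6
  R → 6
  σ[w='p'](R) → 3
  (U ⋈[a=g] σ[w='p'](R)) → 4
  ρ[c/g]((U ⋈[a=g] σ[w='p'](R))) → 4
  γ[c; MAX(h)→f](ρ[c/g]((U ⋈[a=g] σ[w='p'](R)))) → 3

E1 result:
c | f
1 | 3
3 | 4
5 | 8
E2 result:
c | f
1 | 3
3 | 3
5 | 8
Witness: (3, 3) appears 0× in E1 but 1× in E2.

no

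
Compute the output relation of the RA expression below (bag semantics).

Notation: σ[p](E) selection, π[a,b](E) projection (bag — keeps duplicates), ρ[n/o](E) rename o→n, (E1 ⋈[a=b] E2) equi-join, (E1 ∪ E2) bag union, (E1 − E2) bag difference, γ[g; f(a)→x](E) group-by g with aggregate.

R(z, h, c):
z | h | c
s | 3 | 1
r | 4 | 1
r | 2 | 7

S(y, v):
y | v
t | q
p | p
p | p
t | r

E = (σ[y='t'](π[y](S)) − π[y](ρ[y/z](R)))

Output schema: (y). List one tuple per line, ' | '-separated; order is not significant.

Subexpression sizes:
  S → 4
  π[y](S) → 4
  σ[y='t'](π[y](S)) → 2
  R → 3
  ρ[y/z](R) → 3
  π[y](ρ[y/z](R)) → 3
  (σ[y='t'](π[y](S)) − π[y](ρ[y/z](R))) → 2

== RESULT ==
y
t
t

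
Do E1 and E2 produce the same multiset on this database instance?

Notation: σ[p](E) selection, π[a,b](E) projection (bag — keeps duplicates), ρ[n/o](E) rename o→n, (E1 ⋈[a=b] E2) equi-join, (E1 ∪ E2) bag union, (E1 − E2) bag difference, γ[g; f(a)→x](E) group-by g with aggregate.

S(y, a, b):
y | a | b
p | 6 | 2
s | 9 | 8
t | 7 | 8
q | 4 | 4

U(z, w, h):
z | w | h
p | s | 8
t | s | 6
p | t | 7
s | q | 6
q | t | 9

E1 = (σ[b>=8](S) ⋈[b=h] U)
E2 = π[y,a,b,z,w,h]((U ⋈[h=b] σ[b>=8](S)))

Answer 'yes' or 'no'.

E1 per-node cardinality:
  S → 4
  σ[b>=8](S) → 2
  U → 5
  (σ[b>=8](S) ⋈[b=h] U) → 2
E2 per-node cardinality:
  U → 5
  S → 4
  σ[b>=8](S) → 2
  (U ⋈[h=b] σ[b>=8](S)) → 2
  π[y,a,b,z,w,h]((U ⋈[h=b] σ[b>=8](S))) → 2

E1 and E2 produce the same multiset:
y | a | b | z | w | h
s | 9 | 8 | p | s | 8
t | 7 | 8 | p | s | 8

yes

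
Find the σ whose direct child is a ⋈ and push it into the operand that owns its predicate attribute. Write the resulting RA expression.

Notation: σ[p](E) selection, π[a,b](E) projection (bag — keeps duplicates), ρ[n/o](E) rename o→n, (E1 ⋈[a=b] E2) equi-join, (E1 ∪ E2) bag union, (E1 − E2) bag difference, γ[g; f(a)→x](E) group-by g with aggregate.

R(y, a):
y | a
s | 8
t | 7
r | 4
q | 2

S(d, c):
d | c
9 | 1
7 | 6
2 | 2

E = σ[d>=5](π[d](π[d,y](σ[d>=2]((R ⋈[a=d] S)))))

σ filters on d, owned by the right side.
E' = σ[d>=5](π[d](π[d,y]((R ⋈[a=d] σ[d>=2](S)))))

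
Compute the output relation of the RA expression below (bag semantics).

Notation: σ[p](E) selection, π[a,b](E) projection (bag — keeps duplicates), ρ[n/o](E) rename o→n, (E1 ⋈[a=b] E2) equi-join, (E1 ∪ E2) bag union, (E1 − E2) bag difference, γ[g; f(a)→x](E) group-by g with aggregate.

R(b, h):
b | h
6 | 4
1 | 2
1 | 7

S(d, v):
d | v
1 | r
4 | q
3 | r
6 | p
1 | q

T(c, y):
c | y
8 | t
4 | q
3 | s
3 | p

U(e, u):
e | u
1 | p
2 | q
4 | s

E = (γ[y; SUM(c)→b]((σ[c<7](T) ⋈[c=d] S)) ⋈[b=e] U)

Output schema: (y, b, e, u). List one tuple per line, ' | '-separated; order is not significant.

Row counts bottom-up:
  T → 4
  σ[c<7](T) → 3
  S → 5
  (σ[c<7](T) ⋈[c=d] S) → 3
  γ[y; SUM(c)→b]((σ[c<7](T) ⋈[c=d] S)) → 3
  U → 3
  (γ[y; SUM(c)→b]((σ[c<7](T) ⋈[c=d] S)) ⋈[b=e] U) → 1

== RESULT ==
y | b | e | u
q | 4 | 4 | s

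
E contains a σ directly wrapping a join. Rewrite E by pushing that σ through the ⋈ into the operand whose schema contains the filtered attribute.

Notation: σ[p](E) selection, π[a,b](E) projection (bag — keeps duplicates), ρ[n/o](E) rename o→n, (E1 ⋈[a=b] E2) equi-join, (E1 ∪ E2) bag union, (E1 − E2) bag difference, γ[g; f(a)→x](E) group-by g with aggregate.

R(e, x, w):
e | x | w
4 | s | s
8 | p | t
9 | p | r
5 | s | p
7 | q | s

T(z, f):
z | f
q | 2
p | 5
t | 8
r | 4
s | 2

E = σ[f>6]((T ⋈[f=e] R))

σ filters on f, owned by the left side.
E' = (σ[f>6](T) ⋈[f=e] R)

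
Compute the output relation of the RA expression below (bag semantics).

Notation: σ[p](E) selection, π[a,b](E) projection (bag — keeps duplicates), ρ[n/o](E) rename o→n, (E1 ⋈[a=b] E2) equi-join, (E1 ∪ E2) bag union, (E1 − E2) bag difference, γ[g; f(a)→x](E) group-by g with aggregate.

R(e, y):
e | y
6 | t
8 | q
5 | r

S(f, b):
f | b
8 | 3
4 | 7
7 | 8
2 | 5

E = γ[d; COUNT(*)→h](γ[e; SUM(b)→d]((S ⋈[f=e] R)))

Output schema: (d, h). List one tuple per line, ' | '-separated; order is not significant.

Stepwise |·|:
  S → 4
  R → 3
  (S ⋈[f=e] R) → 1
  γ[e; SUM(b)→d]((S ⋈[f=e] R)) → 1
  γ[d; COUNT(*)→h](γ[e; SUM(b)→d]((S ⋈[f=e] R))) → 1

== RESULT ==
d | h
3 | 1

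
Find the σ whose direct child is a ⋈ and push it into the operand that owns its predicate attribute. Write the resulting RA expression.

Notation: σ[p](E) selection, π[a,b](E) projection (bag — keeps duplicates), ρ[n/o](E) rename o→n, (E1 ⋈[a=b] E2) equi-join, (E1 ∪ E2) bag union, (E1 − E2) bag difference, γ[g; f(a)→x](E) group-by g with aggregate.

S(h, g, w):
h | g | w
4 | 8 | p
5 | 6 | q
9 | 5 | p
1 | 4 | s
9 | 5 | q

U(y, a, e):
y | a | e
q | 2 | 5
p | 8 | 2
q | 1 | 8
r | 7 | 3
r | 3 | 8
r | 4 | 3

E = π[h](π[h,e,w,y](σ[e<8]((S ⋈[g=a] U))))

σ filters on e, owned by the right side.
E' = π[h](π[h,e,w,y]((S ⋈[g=a] σ[e<8](U))))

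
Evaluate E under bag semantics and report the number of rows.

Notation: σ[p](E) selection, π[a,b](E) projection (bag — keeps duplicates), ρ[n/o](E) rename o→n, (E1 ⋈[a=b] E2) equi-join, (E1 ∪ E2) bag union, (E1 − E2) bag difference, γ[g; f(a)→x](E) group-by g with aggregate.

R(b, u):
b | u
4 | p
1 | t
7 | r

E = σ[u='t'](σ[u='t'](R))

Row counts bottom-up:
  R → 3
  σ[u='t'](R) → 1
  σ[u='t'](σ[u='t'](R)) → 1

|E| = 1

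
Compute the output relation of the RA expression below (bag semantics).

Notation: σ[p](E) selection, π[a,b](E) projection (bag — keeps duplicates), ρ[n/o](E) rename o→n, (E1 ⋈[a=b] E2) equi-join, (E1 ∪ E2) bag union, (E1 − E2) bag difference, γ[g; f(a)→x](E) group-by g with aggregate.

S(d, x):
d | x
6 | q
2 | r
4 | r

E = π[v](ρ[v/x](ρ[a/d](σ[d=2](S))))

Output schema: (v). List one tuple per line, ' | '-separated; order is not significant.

Row counts bottom-up:
  S → 3
  σ[d=2](S) → 1
  ρ[a/d](σ[d=2](S)) → 1
  ρ[v/x](ρ[a/d](σ[d=2](S))) → 1
  π[v](ρ[v/x](ρ[a/d](σ[d=2](S)))) → 1

== RESULT ==
v
r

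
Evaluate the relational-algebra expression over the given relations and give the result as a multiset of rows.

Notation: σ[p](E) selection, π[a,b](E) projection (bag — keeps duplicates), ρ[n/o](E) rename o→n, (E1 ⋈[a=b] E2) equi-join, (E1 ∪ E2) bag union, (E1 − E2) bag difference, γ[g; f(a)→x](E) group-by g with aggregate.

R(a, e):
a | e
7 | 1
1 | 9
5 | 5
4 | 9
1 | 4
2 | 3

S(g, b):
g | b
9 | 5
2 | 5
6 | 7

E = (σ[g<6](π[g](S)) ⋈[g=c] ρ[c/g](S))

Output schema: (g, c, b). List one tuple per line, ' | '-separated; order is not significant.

Row counts bottom-up:
  S → 3
  π[g](S) → 3
  σ[g<6](π[g](S)) → 1
  S → 3
  ρ[c/g](S) → 3
  (σ[g<6](π[g](S)) ⋈[g=c] ρ[c/g](S)) → 1

== RESULT ==
g | c | b
2 | 2 | 5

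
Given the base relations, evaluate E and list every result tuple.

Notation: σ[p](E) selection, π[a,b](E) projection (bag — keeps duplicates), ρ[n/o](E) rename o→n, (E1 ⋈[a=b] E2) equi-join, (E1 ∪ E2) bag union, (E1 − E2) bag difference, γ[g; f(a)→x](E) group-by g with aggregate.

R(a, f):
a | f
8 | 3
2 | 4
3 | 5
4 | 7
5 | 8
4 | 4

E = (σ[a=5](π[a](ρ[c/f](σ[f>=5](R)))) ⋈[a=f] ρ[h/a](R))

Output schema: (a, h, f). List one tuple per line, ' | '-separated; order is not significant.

Subexpression sizes:
  R → 6
  σ[f>=5](R) → 3
  ρ[c/f](σ[f>=5](R)) → 3
  π[a](ρ[c/f](σ[f>=5](R))) → 3
  σ[a=5](π[a](ρ[c/f](σ[f>=5](R)))) → 1
  R → 6
  ρ[h/a](R) → 6
  (σ[a=5](π[a](ρ[c/f](σ[f>=5](R)))) ⋈[a=f] ρ[h/a](R)) → 1

== RESULT ==
a | h | f
5 | 3 | 5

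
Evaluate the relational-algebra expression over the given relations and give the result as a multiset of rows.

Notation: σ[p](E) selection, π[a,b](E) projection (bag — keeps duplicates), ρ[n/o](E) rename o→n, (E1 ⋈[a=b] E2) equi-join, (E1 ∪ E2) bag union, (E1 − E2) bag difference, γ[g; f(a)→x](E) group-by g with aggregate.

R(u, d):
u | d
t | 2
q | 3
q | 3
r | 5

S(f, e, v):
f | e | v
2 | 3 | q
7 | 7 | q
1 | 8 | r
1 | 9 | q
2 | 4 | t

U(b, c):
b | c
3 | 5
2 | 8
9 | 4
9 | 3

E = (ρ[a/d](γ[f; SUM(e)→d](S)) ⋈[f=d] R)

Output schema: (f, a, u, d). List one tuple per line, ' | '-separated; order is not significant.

Subexpression sizes:
  S → 5
  γ[f; SUM(e)→d](S) → 3
  ρ[a/d](γ[f; SUM(e)→d](S)) → 3
  R → 4
  (ρ[a/d](γ[f; SUM(e)→d](S)) ⋈[f=d] R) → 1

== RESULT ==
f | a | u | d
2 | 7 | t | 2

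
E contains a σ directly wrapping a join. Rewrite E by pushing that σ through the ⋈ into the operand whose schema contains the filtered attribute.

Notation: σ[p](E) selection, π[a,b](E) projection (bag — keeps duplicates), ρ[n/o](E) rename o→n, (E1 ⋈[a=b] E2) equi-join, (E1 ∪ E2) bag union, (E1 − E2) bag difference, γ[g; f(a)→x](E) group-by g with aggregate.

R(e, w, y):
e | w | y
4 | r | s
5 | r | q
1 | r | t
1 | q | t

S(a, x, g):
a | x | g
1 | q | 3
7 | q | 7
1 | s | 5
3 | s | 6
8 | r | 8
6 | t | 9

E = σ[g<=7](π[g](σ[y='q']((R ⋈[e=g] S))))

σ filters on y, owned by the left side.
E' = σ[g<=7](π[g]((σ[y='q'](R) ⋈[e=g] S)))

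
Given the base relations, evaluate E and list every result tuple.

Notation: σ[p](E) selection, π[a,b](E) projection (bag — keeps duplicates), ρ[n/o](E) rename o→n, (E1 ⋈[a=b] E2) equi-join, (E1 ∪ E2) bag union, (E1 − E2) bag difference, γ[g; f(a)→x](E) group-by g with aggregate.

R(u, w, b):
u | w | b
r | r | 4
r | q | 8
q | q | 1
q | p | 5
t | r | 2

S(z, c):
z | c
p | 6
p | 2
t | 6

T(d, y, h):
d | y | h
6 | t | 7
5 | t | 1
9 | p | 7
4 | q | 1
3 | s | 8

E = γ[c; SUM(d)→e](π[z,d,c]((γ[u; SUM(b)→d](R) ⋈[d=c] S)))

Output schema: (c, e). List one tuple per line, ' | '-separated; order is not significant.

Subexpression sizes:
  R → 5
  γ[u; SUM(b)→d](R) → 3
  S → 3
  (γ[u; SUM(b)→d](R) ⋈[d=c] S) → 3
  π[z,d,c]((γ[u; SUM(b)→d](R) ⋈[d=c] S)) → 3
  γ[c; SUM(d)→e](π[z,d,c]((γ[u; SUM(b)→d](R) ⋈[d=c] S))) → 2

== RESULT ==
c | e
2 | 2
6 | 12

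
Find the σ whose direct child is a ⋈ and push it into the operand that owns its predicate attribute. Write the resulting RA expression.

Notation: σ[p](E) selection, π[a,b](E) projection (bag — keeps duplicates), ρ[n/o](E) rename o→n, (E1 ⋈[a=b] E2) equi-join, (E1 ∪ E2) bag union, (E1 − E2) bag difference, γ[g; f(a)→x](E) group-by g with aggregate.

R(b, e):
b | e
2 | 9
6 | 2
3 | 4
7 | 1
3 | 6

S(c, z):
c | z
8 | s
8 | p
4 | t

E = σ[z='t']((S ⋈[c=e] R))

σ filters on z, owned by the left side.
E' = (σ[z='t'](S) ⋈[c=e] R)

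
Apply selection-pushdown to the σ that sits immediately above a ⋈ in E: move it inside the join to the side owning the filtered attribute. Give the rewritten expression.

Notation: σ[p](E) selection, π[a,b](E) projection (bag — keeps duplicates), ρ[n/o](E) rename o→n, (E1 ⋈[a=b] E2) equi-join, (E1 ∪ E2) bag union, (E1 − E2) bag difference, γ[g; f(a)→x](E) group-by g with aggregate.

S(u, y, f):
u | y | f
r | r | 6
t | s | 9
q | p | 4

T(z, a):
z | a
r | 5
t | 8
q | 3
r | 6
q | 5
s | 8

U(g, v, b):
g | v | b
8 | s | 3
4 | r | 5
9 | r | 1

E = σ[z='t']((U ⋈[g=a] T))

σ filters on z, owned by the right side.
E' = (U ⋈[g=a] σ[z='t'](T))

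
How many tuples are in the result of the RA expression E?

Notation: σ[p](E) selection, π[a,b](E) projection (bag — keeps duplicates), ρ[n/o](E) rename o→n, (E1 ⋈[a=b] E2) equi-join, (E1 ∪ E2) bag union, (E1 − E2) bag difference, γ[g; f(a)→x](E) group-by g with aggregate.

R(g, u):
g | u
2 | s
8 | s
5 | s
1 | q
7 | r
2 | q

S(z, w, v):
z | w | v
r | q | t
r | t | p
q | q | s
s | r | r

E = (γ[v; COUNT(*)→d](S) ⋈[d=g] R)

Subexpression sizes:
  S → 4
  γ[v; COUNT(*)→d](S) → 4
  R → 6
  (γ[v; COUNT(*)→d](S) ⋈[d=g] R) → 4

|E| = 4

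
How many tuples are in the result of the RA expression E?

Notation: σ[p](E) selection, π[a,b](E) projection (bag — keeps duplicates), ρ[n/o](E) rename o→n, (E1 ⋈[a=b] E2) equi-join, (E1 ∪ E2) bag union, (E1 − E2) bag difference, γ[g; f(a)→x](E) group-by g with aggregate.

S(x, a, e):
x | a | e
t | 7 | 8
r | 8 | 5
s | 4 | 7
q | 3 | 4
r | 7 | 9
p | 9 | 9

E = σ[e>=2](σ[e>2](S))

Stepwise |·|:
  S → 6
  σ[e>2](S) → 6
  σ[e>=2](σ[e>2](S)) → 6

|E| = 6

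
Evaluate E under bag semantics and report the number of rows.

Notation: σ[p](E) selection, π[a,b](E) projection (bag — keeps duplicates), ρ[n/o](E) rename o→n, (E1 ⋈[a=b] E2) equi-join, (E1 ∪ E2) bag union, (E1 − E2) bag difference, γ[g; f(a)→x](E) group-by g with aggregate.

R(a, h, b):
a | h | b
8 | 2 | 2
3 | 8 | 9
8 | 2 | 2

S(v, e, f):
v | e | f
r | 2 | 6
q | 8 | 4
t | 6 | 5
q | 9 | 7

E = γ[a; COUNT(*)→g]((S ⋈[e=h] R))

Per-node cardinality:
  S → 4
  R → 3
  (S ⋈[e=h] R) → 3
  γ[a; COUNT(*)→g]((S ⋈[e=h] R)) → 2

|E| = 2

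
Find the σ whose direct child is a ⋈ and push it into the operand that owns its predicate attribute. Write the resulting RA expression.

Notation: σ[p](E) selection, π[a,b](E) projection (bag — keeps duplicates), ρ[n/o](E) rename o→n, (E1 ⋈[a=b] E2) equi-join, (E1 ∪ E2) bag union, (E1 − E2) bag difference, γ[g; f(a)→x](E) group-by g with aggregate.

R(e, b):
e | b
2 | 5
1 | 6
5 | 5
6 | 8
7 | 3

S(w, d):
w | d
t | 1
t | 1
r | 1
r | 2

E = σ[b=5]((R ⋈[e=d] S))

σ filters on b, owned by the left side.
E' = (σ[b=5](R) ⋈[e=d] S)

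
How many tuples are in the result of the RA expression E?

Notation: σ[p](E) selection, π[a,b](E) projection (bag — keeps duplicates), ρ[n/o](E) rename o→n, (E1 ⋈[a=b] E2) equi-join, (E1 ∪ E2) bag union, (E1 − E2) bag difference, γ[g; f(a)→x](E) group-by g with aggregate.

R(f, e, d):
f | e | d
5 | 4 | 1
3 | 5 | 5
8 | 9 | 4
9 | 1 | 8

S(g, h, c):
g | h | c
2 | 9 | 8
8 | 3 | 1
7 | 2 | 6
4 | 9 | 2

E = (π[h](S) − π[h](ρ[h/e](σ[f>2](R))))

Subexpression sizes:
  S → 4
  π[h](S) → 4
  R → 4
  σ[f>2](R) → 4
  ρ[h/e](σ[f>2](R)) → 4
  π[h](ρ[h/e](σ[f>2](R))) → 4
  (π[h](S) − π[h](ρ[h/e](σ[f>2](R)))) → 3

|E| = 3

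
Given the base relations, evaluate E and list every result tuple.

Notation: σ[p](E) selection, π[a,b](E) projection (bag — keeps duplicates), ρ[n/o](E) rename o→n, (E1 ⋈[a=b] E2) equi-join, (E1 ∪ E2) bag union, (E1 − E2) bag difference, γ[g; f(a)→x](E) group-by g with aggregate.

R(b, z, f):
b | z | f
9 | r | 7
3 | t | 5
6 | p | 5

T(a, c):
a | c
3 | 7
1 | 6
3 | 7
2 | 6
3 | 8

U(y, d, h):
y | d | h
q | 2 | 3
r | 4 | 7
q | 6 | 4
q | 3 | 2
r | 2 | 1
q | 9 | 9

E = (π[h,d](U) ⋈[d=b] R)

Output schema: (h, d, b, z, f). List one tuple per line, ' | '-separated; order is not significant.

Subexpression sizes:
  U → 6
  π[h,d](U) → 6
  R → 3
  (π[h,d](U) ⋈[d=b] R) → 3

== RESULT ==
h | d | b | z | f
2 | 3 | 3 | t | 5
4 | 6 | 6 | p | 5
9 | 9 | 9 | r | 7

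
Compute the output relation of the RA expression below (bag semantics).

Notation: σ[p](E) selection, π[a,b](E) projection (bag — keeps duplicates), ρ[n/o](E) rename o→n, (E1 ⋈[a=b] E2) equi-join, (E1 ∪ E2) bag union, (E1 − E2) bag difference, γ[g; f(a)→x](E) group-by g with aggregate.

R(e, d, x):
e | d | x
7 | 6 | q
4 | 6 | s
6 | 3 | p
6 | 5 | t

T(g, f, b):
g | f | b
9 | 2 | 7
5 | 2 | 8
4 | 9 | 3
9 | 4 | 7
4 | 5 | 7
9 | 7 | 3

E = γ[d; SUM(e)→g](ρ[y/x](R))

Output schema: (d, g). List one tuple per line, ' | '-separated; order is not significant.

Stepwise |·|:
  R → 4
  ρ[y/x](R) → 4
  γ[d; SUM(e)→g](ρ[y/x](R)) → 3

== RESULT ==
d | g
3 | 6
5 | 6
6 | 11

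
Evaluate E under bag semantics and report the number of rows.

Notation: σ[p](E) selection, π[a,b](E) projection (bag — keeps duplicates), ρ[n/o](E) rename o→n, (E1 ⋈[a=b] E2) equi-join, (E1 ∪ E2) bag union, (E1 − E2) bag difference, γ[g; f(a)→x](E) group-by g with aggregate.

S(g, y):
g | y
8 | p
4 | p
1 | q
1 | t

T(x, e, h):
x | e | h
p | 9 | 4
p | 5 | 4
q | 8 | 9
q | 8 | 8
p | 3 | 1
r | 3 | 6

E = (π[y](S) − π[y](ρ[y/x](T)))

Per-node cardinality:
  S → 4
  π[y](S) → 4
  T → 6
  ρ[y/x](T) → 6
  π[y](ρ[y/x](T)) → 6
  (π[y](S) − π[y](ρ[y/x](T))) → 1

|E| = 1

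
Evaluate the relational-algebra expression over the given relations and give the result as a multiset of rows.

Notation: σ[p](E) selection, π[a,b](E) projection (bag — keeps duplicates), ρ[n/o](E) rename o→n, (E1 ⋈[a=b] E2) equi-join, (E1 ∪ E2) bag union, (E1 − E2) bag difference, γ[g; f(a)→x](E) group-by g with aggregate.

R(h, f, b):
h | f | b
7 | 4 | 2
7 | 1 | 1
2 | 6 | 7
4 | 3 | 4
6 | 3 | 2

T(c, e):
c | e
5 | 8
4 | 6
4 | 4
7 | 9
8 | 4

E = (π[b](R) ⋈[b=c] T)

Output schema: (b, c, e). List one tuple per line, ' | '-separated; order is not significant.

Row counts bottom-up:
  R → 5
  π[b](R) → 5
  T → 5
  (π[b](R) ⋈[b=c] T) → 3

== RESULT ==
b | c | e
4 | 4 | 4
4 | 4 | 6
7 | 7 | 9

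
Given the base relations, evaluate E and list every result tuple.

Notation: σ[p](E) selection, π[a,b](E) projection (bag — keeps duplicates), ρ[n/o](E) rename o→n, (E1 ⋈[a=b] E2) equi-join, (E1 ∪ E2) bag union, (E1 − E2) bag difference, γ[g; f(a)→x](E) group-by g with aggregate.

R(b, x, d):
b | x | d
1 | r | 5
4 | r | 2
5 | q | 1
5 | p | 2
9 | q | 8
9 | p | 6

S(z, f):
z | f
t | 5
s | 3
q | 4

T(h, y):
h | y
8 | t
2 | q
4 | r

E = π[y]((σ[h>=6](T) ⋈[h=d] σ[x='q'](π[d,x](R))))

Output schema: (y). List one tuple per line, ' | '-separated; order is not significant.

Stepwise |·|:
  T → 3
  σ[h>=6](T) → 1
  R → 6
  π[d,x](R) → 6
  σ[x='q'](π[d,x](R)) → 2
  (σ[h>=6](T) ⋈[h=d] σ[x='q'](π[d,x](R))) → 1
  π[y]((σ[h>=6](T) ⋈[h=d] σ[x='q'](π[d,x](R)))) → 1

== RESULT ==
y
t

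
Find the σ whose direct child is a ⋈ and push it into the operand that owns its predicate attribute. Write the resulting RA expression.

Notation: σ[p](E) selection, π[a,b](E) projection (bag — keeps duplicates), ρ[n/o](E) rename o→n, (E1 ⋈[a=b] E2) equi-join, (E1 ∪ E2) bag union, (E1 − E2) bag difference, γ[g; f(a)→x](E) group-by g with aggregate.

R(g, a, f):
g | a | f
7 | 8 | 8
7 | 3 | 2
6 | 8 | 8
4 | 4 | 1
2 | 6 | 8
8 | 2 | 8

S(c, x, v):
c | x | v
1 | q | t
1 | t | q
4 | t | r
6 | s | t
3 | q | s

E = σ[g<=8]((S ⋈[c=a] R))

σ filters on g, owned by the right side.
E' = (S ⋈[c=a] σ[g<=8](R))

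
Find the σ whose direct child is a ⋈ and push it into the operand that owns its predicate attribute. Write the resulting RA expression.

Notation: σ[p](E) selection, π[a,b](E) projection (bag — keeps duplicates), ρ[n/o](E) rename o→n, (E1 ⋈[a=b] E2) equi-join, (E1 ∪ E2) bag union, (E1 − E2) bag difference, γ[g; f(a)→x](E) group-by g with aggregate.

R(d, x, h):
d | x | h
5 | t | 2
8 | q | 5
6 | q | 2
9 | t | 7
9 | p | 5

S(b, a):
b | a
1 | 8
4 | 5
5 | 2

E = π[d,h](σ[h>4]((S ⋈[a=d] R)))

σ filters on h, owned by the right side.
E' = π[d,h]((S ⋈[a=d] σ[h>4](R)))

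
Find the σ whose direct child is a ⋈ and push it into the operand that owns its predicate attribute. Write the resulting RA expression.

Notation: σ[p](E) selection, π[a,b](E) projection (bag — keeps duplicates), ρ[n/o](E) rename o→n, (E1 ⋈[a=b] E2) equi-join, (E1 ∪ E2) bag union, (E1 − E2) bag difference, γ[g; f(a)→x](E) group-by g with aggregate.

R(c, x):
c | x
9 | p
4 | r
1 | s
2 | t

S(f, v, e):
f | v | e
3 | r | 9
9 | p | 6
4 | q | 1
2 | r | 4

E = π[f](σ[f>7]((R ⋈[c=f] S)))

σ filters on f, owned by the right side.
E' = π[f]((R ⋈[c=f] σ[f>7](S)))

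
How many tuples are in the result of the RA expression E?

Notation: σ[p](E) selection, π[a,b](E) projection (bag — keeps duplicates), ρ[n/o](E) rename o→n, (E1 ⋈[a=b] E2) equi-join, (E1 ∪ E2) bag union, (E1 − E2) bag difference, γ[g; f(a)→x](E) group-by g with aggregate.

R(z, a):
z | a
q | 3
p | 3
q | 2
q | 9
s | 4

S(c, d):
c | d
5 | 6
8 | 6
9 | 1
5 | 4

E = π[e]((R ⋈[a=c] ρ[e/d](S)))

Stepwise |·|:
  R → 5
  S → 4
  ρ[e/d](S) → 4
  (R ⋈[a=c] ρ[e/d](S)) → 1
  π[e]((R ⋈[a=c] ρ[e/d](S))) → 1

|E| = 1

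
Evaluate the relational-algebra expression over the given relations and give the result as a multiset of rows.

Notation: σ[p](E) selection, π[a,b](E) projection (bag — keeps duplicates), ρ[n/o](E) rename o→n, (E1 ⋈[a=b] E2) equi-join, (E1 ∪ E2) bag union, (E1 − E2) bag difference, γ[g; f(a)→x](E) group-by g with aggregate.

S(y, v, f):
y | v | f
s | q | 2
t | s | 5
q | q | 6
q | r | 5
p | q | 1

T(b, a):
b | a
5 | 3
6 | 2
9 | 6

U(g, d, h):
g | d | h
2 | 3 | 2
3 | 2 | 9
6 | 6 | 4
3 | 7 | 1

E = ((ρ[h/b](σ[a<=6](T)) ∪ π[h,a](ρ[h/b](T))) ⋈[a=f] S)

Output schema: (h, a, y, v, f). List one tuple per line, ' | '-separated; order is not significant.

Per-node cardinality:
  T → 3
  σ[a<=6](T) → 3
  ρ[h/b](σ[a<=6](T)) → 3
  T → 3
  ρ[h/b](T) → 3
  π[h,a](ρ[h/b](T)) → 3
  (ρ[h/b](σ[a<=6](T)) ∪ π[h,a](ρ[h/b](T))) → 6
  S → 5
  ((ρ[h/b](σ[a<=6](T)) ∪ π[h,a](ρ[h/b](T))) ⋈[a=f] S) → 4

== RESULT ==
h | a | y | v | f
6 | 2 | s | q | 2
6 | 2 | s | q | 2
9 | 6 | q | q | 6
9 | 6 | q | q | 6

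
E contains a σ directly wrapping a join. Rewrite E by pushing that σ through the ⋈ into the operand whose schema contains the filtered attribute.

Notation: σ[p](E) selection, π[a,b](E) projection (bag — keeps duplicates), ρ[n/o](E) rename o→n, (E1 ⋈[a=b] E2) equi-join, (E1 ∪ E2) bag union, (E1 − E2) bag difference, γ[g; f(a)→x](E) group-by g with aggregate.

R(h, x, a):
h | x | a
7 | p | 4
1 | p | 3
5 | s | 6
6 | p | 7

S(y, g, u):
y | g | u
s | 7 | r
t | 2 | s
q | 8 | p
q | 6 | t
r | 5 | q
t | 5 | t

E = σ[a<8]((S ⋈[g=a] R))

σ filters on a, owned by the right side.
E' = (S ⋈[g=a] σ[a<8](R))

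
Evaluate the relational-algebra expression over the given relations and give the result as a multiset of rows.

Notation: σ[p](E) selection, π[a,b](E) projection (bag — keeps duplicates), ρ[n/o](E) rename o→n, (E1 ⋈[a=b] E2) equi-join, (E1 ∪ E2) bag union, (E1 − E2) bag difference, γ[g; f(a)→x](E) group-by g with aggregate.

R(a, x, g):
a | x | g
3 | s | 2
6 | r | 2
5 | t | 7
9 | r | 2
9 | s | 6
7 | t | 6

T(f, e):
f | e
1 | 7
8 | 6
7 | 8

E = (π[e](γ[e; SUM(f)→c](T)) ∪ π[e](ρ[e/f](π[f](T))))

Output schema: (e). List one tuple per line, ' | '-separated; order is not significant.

Subexpression sizes:
  T → 3
  γ[e; SUM(f)→c](T) → 3
  π[e](γ[e; SUM(f)→c](T)) → 3
  T → 3
  π[f](T) → 3
  ρ[e/f](π[f](T)) → 3
  π[e](ρ[e/f](π[f](T))) → 3
  (π[e](γ[e; SUM(f)→c](T)) ∪ π[e](ρ[e/f](π[f](T)))) → 6

== RESULT ==
e
1
6
7
7
8
8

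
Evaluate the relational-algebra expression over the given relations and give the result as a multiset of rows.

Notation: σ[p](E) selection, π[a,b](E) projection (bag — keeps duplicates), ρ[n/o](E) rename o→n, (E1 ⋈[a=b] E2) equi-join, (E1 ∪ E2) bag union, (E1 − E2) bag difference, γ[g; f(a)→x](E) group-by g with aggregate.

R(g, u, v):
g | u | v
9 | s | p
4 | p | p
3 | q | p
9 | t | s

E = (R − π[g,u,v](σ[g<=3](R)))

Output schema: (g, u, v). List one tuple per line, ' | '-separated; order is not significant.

Stepwise |·|:
  R → 4
  R → 4
  σ[g<=3](R) → 1
  π[g,u,v](σ[g<=3](R)) → 1
  (R − π[g,u,v](σ[g<=3](R))) → 3

== RESULT ==
g | u | v
4 | p | p
9 | s | p
9 | t | s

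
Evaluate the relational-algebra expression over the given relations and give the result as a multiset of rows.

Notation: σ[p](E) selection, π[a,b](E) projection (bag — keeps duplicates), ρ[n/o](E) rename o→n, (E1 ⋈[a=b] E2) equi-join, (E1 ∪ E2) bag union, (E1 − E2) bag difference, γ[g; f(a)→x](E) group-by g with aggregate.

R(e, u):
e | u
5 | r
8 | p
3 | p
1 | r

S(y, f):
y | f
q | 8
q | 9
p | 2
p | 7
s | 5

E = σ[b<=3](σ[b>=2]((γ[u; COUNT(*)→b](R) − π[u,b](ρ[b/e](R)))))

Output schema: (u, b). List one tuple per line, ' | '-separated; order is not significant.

Stepwise |·|:
  R → 4
  γ[u; COUNT(*)→b](R) → 2
  R → 4
  ρ[b/e](R) → 4
  π[u,b](ρ[b/e](R)) → 4
  (γ[u; COUNT(*)→b](R) − π[u,b](ρ[b/e](R))) → 2
  σ[b>=2]((γ[u; COUNT(*)→b](R) − π[u,b](ρ[b/e](R)))) → 2
  σ[b<=3](σ[b>=2]((γ[u; COUNT(*)→b](R) − π[u,b](ρ[b/e](R))))) → 2

== RESULT ==
u | b
p | 2
r | 2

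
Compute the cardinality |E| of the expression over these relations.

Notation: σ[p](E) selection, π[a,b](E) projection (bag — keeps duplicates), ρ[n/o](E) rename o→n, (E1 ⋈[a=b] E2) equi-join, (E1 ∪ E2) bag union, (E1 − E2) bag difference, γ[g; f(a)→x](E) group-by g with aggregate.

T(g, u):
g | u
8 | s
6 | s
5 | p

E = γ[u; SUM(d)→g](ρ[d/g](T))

Per-node cardinality:
  T → 3
  ρ[d/g](T) → 3
  γ[u; SUM(d)→g](ρ[d/g](T)) → 2

|E| = 2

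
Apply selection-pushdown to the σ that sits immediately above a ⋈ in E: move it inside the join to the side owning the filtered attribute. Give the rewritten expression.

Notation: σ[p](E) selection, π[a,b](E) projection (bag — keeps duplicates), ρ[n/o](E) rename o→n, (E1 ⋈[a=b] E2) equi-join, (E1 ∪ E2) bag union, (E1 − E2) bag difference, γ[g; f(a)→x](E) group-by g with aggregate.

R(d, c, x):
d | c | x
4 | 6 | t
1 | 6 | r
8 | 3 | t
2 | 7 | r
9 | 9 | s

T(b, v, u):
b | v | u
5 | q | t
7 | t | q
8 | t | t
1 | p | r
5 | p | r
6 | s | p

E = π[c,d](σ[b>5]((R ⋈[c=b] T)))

σ filters on b, owned by the right side.
E' = π[c,d]((R ⋈[c=b] σ[b>5](T)))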